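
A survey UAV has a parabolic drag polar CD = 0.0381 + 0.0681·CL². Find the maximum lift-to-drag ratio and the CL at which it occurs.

For CD = CD0 + K·CL², (L/D)max occurs at CL* = √(CD0/K) and equals 1/(2√(K·CD0)).
(L/D)max = 1/(2√(0.0681 × 0.0381)) = 1/(2 × 0.05094) = 9.82
CL* = √(0.0381/0.0681) = 0.748

(L/D)max = 9.82, at CL = 0.748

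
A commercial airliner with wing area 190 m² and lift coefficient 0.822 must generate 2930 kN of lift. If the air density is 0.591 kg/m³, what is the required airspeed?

L = ½ρv²S·CL ⇒ v = √(2L/(ρ·S·CL))
v = √(2 × 2.93×10^6 / (0.591 × 190 × 0.822)) = √63490 = 252 m/s

v = 252 m/s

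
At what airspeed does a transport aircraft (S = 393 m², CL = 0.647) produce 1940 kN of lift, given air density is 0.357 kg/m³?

v = 207 m/s

L = ½ρv²S·CL ⇒ v = √(2L/(ρ·S·CL))
v = √(2 × 1.94×10^6 / (0.357 × 393 × 0.647)) = √42740 = 207 m/s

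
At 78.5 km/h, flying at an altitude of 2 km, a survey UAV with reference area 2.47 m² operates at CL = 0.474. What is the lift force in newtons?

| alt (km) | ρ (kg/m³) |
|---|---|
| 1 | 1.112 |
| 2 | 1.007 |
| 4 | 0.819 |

At 2 km, from the table: ρ = 1.007 kg/m³.
Convert speed: v = 78.5 km/h ÷ 3.6 = 21.81 m/s.
L = ½ρv²S·CL = ½ × 1.007 × 21.81² × 2.47 × 0.474 = 280 N

L = 280 N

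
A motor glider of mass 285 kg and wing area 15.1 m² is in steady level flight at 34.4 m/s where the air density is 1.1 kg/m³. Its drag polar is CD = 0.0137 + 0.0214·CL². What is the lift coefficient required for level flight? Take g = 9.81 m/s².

CL = 0.284

Weight W = mg = 285 × 9.81 = 2795.9 N; in level flight L = W.
Dynamic pressure q = 0.5 × 1.1 × 34.4² = 650.8 Pa.
CL = W/(q·S) = 2795.9 / (650.8 × 15.1) = 0.2845.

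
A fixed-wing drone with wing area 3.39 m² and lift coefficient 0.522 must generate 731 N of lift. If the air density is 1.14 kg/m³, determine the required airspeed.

v = 26.9 m/s

L = ½ρv²S·CL ⇒ v = √(2L/(ρ·S·CL))
v = √(2 × 731 / (1.14 × 3.39 × 0.522)) = √724.7 = 26.9 m/s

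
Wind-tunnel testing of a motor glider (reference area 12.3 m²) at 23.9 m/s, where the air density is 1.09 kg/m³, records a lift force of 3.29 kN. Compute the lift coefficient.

CL = 0.859

From L = ½ρv²S·CL, rearranging gives CL = 2L/(ρv²S).
CL = 2 × 3290 / (1.09 × 23.9² × 12.3) = 0.859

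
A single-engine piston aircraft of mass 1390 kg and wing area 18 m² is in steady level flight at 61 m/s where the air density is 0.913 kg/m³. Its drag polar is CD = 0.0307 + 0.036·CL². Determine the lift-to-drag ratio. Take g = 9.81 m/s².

L/D = 11.8

Level flight ⇒ L = W = m·g = 1390 × 9.81 = 13636 N.
Dynamic pressure q = 0.5 × 0.913 × 61² = 1699 Pa.
CL = W/(q·S) = 13636 / (1699 × 18) = 0.446.
CD = 0.0307 + 0.036 × 0.446² = 0.03786.
L/D = CL/CD = 0.446 / 0.03786 = 11.8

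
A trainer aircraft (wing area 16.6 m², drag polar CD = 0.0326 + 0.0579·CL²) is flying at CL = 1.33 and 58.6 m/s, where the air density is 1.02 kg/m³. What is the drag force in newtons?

CD = 0.0326 + 0.0579 × 1.33² = 0.135
D = ½ρv²S·CD = ½ × 1.02 × 58.6² × 16.6 × 0.135 = 3930 N

D = 3930 N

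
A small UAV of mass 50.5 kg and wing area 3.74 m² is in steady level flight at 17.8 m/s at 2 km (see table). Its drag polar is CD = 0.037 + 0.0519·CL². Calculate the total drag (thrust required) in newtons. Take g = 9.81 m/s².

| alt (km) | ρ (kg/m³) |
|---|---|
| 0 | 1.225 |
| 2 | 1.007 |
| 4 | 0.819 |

At 2 km, from the table: ρ = 1.007 kg/m³.
Level flight ⇒ L = W = m·g = 50.5 × 9.81 = 495.41 N.
Dynamic pressure q = 0.5 × 1.007 × 17.8² = 159.5 Pa.
CL = 2W/(ρv²S) = 2×495.41/(1.007×17.8²×3.74) = 0.8303.
CD = 0.037 + 0.0519 × 0.8303² = 0.07278.
D = q·S·CD = 159.5 × 3.74 × 0.07278 = 43.42 N

D = 43.4 N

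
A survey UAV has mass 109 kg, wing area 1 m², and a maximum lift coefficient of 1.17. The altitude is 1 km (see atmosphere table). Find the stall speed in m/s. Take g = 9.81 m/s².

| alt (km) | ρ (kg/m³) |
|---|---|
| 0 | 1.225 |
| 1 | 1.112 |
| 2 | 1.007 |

V_stall = 40.5 m/s

At 1 km, from the table: ρ = 1.112 kg/m³.
Weight W = mg = 109 × 9.81 = 1069 N.
V_stall = √(2W/(ρ·S·CL,max)) = √(2 × 1069 / (1.112 × 1 × 1.17))
V_stall = √1644 = 40.5 m/s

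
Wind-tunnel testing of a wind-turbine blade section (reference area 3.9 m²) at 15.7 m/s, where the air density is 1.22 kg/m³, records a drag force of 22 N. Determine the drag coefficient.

From D = ½ρv²S·CD, rearranging gives CD = 2D/(ρv²S).
CD = 2 × 22 / (1.22 × 15.7² × 3.9) = 0.0375

CD = 0.0375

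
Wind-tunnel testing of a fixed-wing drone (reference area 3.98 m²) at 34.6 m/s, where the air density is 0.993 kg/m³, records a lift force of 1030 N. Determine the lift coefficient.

From L = ½ρv²S·CL, rearranging gives CL = 2L/(ρv²S).
CL = 2 × 1030 / (0.993 × 34.6² × 3.98) = 0.435

CL = 0.435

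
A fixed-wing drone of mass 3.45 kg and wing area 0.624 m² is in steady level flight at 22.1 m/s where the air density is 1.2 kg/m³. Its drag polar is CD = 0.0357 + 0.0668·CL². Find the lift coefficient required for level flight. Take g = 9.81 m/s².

Level flight ⇒ L = W = m·g = 3.45 × 9.81 = 33.845 N.
q = ½ρv² = ½ × 1.2 × 22.1² = 293 Pa.
CL = 2W/(ρv²S) = 2×33.845/(1.2×22.1²×0.624) = 0.1851.

CL = 0.185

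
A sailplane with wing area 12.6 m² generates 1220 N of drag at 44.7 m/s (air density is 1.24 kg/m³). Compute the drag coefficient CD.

CD = 0.0782

From D = ½ρv²S·CD, rearranging gives CD = 2D/(ρv²S).
CD = 2 × 1220 / (1.24 × 44.7² × 12.6) = 0.0782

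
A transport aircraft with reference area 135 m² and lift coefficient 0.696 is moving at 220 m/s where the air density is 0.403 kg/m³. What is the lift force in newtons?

L = 9.16×10^5 N

L = ½ρv²S·CL = ½ × 0.403 × 220² × 135 × 0.696 = 9.16×10^5 N ≈ 916 kN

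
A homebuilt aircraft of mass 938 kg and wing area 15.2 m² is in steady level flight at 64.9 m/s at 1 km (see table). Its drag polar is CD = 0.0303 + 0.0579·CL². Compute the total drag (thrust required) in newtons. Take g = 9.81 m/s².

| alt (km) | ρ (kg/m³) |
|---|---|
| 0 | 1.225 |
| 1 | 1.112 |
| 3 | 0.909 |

At 1 km, from the table: ρ = 1.112 kg/m³.
Level flight ⇒ L = W = m·g = 938 × 9.81 = 9201.8 N.
q = ½ρv² = ½ × 1.112 × 64.9² = 2342 Pa.
Required CL = L/(qS) = 9201.8/(2342·15.2) = 0.2585.
CD = 0.0303 + 0.0579 × 0.2585² = 0.03417.
D = q·S·CD = 2342 × 15.2 × 0.03417 = 1216 N

D = 1220 N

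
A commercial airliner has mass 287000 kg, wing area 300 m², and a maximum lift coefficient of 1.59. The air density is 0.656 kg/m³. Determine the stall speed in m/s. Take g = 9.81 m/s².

V_stall = 134 m/s

Stall occurs when L = W at CL,max. W = mg = 287000 × 9.81 = 2.815×10^6 N.
V_stall = √(2W/(ρ·S·CL,max)) = √(2 × 2.815×10^6 / (0.656 × 300 × 1.59))
V_stall = √18000 = 134 m/s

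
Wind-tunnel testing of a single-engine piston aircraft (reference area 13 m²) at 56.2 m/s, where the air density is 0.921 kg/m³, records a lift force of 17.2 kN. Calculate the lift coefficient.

From L = ½ρv²S·CL, rearranging gives CL = 2L/(ρv²S).
CL = 2 × 17200 / (0.921 × 56.2² × 13) = 0.91

CL = 0.91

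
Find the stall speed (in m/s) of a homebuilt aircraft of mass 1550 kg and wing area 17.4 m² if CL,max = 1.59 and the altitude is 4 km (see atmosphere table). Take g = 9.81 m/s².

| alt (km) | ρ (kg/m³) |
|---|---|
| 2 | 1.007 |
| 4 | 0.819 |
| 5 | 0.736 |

At 4 km, from the table: ρ = 0.819 kg/m³.
Weight W = mg = 1550 × 9.81 = 15210 N.
From L = ½ρV²S·CL,max = W: V_stall = √(2W/(ρSCL,max)) = √(2·15210/(0.819·17.4·1.59))
V_stall = √1342 = 36.6 m/s

V_stall = 36.6 m/s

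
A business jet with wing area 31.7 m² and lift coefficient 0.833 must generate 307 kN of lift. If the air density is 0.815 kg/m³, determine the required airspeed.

L = ½ρv²S·CL ⇒ v = √(2L/(ρ·S·CL))
v = √(2 × 3.07×10^5 / (0.815 × 31.7 × 0.833)) = √28530 = 169 m/s

v = 169 m/s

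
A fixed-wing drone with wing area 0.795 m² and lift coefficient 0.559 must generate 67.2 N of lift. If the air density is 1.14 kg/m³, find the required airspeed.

L = ½ρv²S·CL ⇒ v = √(2L/(ρ·S·CL))
v = √(2 × 67.2 / (1.14 × 0.795 × 0.559)) = √265.3 = 16.3 m/s

v = 16.3 m/s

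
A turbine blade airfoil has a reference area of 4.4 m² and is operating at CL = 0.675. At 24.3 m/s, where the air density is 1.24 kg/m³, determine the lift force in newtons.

L = 1090 N

L = ½ρv²S·CL = ½ × 1.24 × 24.3² × 4.4 × 0.675 = 1090 N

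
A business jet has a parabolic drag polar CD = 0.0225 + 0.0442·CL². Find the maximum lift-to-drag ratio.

For CD = CD0 + K·CL², (L/D)max occurs at CL* = √(CD0/K) and equals 1/(2√(K·CD0)).
(L/D)max = 1/(2√(0.0442 × 0.0225)) = 1/(2 × 0.03154) = 15.9

(L/D)max = 15.9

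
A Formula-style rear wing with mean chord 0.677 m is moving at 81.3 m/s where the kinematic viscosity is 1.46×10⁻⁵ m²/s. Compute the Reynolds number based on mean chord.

Re = 3.77×10^6

Re = v·c/ν = 81.3 × 0.677 / (1.46×10⁻⁵) = 3.77×10^6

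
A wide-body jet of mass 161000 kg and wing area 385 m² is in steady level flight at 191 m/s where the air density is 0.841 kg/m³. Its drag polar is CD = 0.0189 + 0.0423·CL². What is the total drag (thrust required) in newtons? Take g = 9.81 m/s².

D = 1.29×10^5 N

In steady level flight, lift balances weight: W = mg = 161000 × 9.81 = 1.5794×10^6 N.
Dynamic pressure q = 0.5 × 0.841 × 191² = 15340 Pa.
CL = 2W/(ρv²S) = 2×1.5794×10^6/(0.841×191²×385) = 0.2674.
CD = 0.0189 + 0.0423 × 0.2674² = 0.02193.
D = q·S·CD = 15340 × 385 × 0.02193 = 1.295×10^5 N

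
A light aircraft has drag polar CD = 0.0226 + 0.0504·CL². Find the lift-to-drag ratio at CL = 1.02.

L/D = 13.6

CD = 0.0226 + 0.0504 × 1.02² = 0.07504
L/D = CL/CD = 1.02 / 0.07504 = 13.6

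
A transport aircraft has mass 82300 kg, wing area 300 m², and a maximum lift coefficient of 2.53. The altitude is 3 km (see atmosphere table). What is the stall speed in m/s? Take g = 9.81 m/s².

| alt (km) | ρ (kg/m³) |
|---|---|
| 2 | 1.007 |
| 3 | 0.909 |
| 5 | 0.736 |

V_stall = 48.4 m/s

At 3 km, from the table: ρ = 0.909 kg/m³.
Stall occurs when L = W at CL,max. W = mg = 82300 × 9.81 = 8.074×10^5 N.
From L = ½ρV²S·CL,max = W: V_stall = √(2W/(ρSCL,max)) = √(2·8.074×10^5/(0.909·300·2.53))
V_stall = √2340 = 48.4 m/s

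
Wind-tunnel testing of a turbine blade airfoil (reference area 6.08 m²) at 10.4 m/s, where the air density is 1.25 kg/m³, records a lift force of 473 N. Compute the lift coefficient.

CL = 1.15

From L = ½ρv²S·CL, rearranging gives CL = 2L/(ρv²S).
CL = 2 × 473 / (1.25 × 10.4² × 6.08) = 1.15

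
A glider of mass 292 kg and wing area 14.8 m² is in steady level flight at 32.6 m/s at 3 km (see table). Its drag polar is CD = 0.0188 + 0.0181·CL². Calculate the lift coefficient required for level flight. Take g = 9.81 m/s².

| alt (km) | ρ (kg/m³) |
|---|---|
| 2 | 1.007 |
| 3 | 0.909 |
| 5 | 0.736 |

CL = 0.401

At 3 km, from the table: ρ = 0.909 kg/m³.
Level flight ⇒ L = W = m·g = 292 × 9.81 = 2864.5 N.
Dynamic pressure q = 0.5 × 0.909 × 32.6² = 483 Pa.
CL = 2W/(ρv²S) = 2×2864.5/(0.909×32.6²×14.8) = 0.4007.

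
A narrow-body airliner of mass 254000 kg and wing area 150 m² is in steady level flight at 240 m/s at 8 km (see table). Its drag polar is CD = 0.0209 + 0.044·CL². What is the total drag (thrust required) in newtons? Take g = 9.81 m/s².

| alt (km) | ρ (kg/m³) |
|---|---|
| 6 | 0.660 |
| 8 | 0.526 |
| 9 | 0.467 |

At 8 km, from the table: ρ = 0.526 kg/m³.
In steady level flight, lift balances weight: W = mg = 254000 × 9.81 = 2.4917×10^6 N.
q = ½ρv² = ½ × 0.526 × 240² = 15150 Pa.
CL = W/(q·S) = 2.4917×10^6 / (15150 × 150) = 1.097.
CD = 0.0209 + 0.044 × 1.097² = 0.07381.
D = q·S·CD = 15150 × 150 × 0.07381 = 1.677×10^5 N

D = 1.68×10^5 N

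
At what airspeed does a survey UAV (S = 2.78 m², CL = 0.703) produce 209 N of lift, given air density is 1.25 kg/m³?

v = 13.1 m/s

L = ½ρv²S·CL ⇒ v = √(2L/(ρ·S·CL))
v = √(2 × 209 / (1.25 × 2.78 × 0.703)) = √171.1 = 13.1 m/s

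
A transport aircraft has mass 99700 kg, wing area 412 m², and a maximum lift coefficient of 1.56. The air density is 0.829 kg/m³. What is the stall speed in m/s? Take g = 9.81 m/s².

V_stall = 60.6 m/s

At stall, lift equals weight: L = W = m·g = 99700 × 9.81 = 9.781×10^5 N.
V_stall = √(2W/(ρ·S·CL,max)) = √(2 × 9.781×10^5 / (0.829 × 412 × 1.56))
V_stall = √3671 = 60.6 m/s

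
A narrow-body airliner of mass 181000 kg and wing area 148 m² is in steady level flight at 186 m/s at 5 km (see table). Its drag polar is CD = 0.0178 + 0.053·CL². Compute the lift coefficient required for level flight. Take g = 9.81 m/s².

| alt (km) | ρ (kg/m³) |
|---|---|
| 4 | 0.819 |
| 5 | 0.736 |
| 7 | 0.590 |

At 5 km, from the table: ρ = 0.736 kg/m³.
Level flight ⇒ L = W = m·g = 181000 × 9.81 = 1.7756×10^6 N.
Dynamic pressure q = 0.5 × 0.736 × 186² = 12730 Pa.
CL = W/(q·S) = 1.7756×10^6 / (12730 × 148) = 0.9423.

CL = 0.942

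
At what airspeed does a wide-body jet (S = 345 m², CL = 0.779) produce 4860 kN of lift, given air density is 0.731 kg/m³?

v = 222 m/s

L = ½ρv²S·CL ⇒ v = √(2L/(ρ·S·CL))
v = √(2 × 4.86×10^6 / (0.731 × 345 × 0.779)) = √49480 = 222 m/s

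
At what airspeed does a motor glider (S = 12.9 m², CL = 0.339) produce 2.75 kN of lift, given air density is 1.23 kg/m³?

v = 32 m/s

L = ½ρv²S·CL ⇒ v = √(2L/(ρ·S·CL))
v = √(2 × 2750 / (1.23 × 12.9 × 0.339)) = √1023 = 32 m/s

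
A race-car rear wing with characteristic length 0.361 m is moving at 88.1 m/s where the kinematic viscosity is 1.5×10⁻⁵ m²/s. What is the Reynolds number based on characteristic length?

Re = 2.12×10^6

Re = v·c/ν = 88.1 × 0.361 / (1.5×10⁻⁵) = 2.12×10^6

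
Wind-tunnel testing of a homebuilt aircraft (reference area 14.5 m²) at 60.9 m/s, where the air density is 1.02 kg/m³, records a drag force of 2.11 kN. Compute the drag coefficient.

CD = 0.0769

From D = ½ρv²S·CD, rearranging gives CD = 2D/(ρv²S).
CD = 2 × 2110 / (1.02 × 60.9² × 14.5) = 0.0769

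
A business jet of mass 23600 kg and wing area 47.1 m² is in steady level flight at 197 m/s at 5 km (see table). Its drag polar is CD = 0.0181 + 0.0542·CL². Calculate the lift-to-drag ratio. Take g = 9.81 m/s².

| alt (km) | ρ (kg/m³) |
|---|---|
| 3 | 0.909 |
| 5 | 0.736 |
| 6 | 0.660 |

L/D = 14

At 5 km, from the table: ρ = 0.736 kg/m³.
In steady level flight, lift balances weight: W = mg = 23600 × 9.81 = 2.3152×10^5 N.
q = ½ρv² = ½ × 0.736 × 197² = 14280 Pa.
CL = 2W/(ρv²S) = 2×2.3152×10^5/(0.736×197²×47.1) = 0.3442.
CD = 0.0181 + 0.0542 × 0.3442² = 0.02452.
L/D = CL/CD = 0.3442 / 0.02452 = 14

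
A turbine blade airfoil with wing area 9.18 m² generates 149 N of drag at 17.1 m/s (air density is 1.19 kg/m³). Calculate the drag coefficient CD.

From D = ½ρv²S·CD, rearranging gives CD = 2D/(ρv²S).
CD = 2 × 149 / (1.19 × 17.1² × 9.18) = 0.0933

CD = 0.0933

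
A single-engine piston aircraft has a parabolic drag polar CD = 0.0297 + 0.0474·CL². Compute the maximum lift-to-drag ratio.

(L/D)max = 13.3

For CD = CD0 + K·CL², (L/D)max occurs at CL* = √(CD0/K) and equals 1/(2√(K·CD0)).
(L/D)max = 1/(2√(0.0474 × 0.0297)) = 1/(2 × 0.03752) = 13.3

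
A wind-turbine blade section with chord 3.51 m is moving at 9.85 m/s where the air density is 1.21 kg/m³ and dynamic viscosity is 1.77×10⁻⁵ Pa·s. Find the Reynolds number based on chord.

Re = ρ·v·c/μ = 1.21 × 9.85 × 3.51 / (1.77×10⁻⁵) = 2.36×10^6

Re = 2.36×10^6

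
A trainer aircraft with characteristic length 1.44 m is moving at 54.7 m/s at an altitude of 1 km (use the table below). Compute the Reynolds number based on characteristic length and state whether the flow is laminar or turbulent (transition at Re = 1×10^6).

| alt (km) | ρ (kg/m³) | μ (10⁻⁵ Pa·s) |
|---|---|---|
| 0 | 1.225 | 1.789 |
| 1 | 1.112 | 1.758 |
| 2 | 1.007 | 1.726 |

At 1 km, from the table: ρ = 1.112 kg/m³, μ = 1.758×10⁻⁵ Pa·s.
Re = ρ·v·c/μ = 1.112 × 54.7 × 1.44 / (1.758×10⁻⁵) = 4.98×10^6
Since 4.98×10^6 > 1×10^6, the flow is turbulent.

Re = 4.98×10^6 (turbulent)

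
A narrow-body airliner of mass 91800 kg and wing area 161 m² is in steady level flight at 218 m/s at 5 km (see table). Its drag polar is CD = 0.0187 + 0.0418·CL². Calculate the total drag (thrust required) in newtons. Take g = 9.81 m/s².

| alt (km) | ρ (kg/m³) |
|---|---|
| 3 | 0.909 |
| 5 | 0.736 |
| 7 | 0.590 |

At 5 km, from the table: ρ = 0.736 kg/m³.
Level flight ⇒ L = W = m·g = 91800 × 9.81 = 9.0056×10^5 N.
q = ½ρv² = ½ × 0.736 × 218² = 17490 Pa.
CL = 2W/(ρv²S) = 2×9.0056×10^5/(0.736×218²×161) = 0.3198.
CD = 0.0187 + 0.0418 × 0.3198² = 0.02298.
D = q·S·CD = 17490 × 161 × 0.02298 = 64690 N

D = 64700 N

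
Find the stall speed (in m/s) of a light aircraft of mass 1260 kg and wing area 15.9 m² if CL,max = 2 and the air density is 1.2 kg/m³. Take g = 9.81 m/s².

V_stall = 25.5 m/s

At stall, lift equals weight: L = W = m·g = 1260 × 9.81 = 12360 N.
V_stall = √(2W/(ρ·S·CL,max)) = √(2 × 12360 / (1.2 × 15.9 × 2))
V_stall = √647.8 = 25.5 m/s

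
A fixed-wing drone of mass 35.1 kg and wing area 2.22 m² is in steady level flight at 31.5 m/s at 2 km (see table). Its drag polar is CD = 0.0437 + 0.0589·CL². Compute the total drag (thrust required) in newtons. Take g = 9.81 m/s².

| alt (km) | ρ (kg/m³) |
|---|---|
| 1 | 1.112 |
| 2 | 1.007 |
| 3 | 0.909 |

D = 54.8 N

At 2 km, from the table: ρ = 1.007 kg/m³.
Weight W = mg = 35.1 × 9.81 = 344.33 N; in level flight L = W.
Dynamic pressure q = 0.5 × 1.007 × 31.5² = 499.6 Pa.
CL = W/(q·S) = 344.33 / (499.6 × 2.22) = 0.3105.
CD = 0.0437 + 0.0589 × 0.3105² = 0.04938.
D = q·S·CD = 499.6 × 2.22 × 0.04938 = 54.76 N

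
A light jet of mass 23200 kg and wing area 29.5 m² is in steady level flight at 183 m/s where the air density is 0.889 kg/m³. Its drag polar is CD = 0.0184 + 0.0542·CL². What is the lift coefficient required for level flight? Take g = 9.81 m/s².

Level flight ⇒ L = W = m·g = 23200 × 9.81 = 2.2759×10^5 N.
q = ½ρv² = ½ × 0.889 × 183² = 14890 Pa.
CL = W/(q·S) = 2.2759×10^5 / (14890 × 29.5) = 0.5183.

CL = 0.518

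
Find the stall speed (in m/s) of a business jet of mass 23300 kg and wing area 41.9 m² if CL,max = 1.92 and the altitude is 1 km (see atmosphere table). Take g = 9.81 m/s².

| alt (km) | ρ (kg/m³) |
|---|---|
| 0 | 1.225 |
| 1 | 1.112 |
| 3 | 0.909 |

V_stall = 71.5 m/s

At 1 km, from the table: ρ = 1.112 kg/m³.
Stall occurs when L = W at CL,max. W = mg = 23300 × 9.81 = 2.286×10^5 N.
V_stall = √(2W/(ρ·S·CL,max)) = √(2 × 2.286×10^5 / (1.112 × 41.9 × 1.92))
V_stall = √5110 = 71.5 m/s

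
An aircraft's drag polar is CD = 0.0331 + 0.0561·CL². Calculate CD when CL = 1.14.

CD = 0.106

CD = 0.0331 + 0.0561 × 1.14² = 0.0331 + 0.07291 = 0.106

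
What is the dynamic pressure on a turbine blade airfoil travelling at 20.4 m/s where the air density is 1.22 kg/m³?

q = 254 Pa

q = ½ρv² = ½ × 1.22 × 20.4² = 254 Pa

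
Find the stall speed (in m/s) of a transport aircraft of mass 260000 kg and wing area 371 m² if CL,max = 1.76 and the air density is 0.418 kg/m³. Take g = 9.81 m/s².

Weight W = mg = 260000 × 9.81 = 2.551×10^6 N.
V_stall = √(2W/(ρ·S·CL,max)) = √(2 × 2.551×10^6 / (0.418 × 371 × 1.76))
V_stall = √18690 = 137 m/s

V_stall = 137 m/s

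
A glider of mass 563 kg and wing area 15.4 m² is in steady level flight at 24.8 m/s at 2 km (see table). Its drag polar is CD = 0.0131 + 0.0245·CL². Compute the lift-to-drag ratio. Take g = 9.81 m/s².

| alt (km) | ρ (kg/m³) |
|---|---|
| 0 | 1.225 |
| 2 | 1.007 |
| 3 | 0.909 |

At 2 km, from the table: ρ = 1.007 kg/m³.
Level flight ⇒ L = W = m·g = 563 × 9.81 = 5523 N.
Dynamic pressure q = 0.5 × 1.007 × 24.8² = 309.7 Pa.
CL = 2W/(ρv²S) = 2×5523/(1.007×24.8²×15.4) = 1.158.
CD = 0.0131 + 0.0245 × 1.158² = 0.04596.
L/D = CL/CD = 1.158 / 0.04596 = 25.2

L/D = 25.2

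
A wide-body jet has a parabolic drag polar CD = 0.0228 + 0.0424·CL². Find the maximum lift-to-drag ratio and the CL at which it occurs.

(L/D)max = 16.1, at CL = 0.733

For CD = CD0 + K·CL², (L/D)max occurs at CL* = √(CD0/K) and equals 1/(2√(K·CD0)).
(L/D)max = 1/(2√(0.0424 × 0.0228)) = 1/(2 × 0.03109) = 16.1
CL* = √(0.0228/0.0424) = 0.733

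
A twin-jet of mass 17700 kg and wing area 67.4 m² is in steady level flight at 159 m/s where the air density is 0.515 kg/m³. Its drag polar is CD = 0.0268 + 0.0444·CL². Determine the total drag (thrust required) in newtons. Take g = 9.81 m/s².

D = 14800 N

In steady level flight, lift balances weight: W = mg = 17700 × 9.81 = 1.7364×10^5 N.
q = ½ρv² = ½ × 0.515 × 159² = 6510 Pa.
CL = W/(q·S) = 1.7364×10^5 / (6510 × 67.4) = 0.3957.
CD = 0.0268 + 0.0444 × 0.3957² = 0.03375.
D = q·S·CD = 6510 × 67.4 × 0.03375 = 14810 N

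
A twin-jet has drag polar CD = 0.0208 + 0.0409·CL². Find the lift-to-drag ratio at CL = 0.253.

CD = 0.0208 + 0.0409 × 0.253² = 0.02342
L/D = CL/CD = 0.253 / 0.02342 = 10.8

L/D = 10.8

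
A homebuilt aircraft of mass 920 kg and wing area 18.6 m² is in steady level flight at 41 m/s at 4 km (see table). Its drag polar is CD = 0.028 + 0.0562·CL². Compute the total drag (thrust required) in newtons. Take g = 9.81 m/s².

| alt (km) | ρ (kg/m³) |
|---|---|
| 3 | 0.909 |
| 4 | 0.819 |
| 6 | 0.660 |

D = 716 N

At 4 km, from the table: ρ = 0.819 kg/m³.
In steady level flight, lift balances weight: W = mg = 920 × 9.81 = 9025.2 N.
Dynamic pressure q = 0.5 × 0.819 × 41² = 688.4 Pa.
CL = 2W/(ρv²S) = 2×9025.2/(0.819×41²×18.6) = 0.7049.
CD = 0.028 + 0.0562 × 0.7049² = 0.05592.
D = q·S·CD = 688.4 × 18.6 × 0.05592 = 716 N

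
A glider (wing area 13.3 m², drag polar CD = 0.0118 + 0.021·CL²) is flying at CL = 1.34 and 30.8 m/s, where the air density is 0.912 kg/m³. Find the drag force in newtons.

D = 285 N

CD = 0.0118 + 0.021 × 1.34² = 0.04951
D = ½ρv²S·CD = ½ × 0.912 × 30.8² × 13.3 × 0.04951 = 285 N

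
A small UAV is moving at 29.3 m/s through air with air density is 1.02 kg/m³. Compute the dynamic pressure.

q = 438 Pa

q = ½ρv² = ½ × 1.02 × 29.3² = 438 Pa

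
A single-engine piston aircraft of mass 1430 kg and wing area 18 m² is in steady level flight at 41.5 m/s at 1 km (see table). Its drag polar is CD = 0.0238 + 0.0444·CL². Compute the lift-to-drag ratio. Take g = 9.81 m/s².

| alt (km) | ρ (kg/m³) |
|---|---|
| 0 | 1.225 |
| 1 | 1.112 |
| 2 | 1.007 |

L/D = 15.3

At 1 km, from the table: ρ = 1.112 kg/m³.
Weight W = mg = 1430 × 9.81 = 14028 N; in level flight L = W.
q = ½ρv² = ½ × 1.112 × 41.5² = 957.6 Pa.
Required CL = L/(qS) = 14028/(957.6·18) = 0.8139.
CD = 0.0238 + 0.0444 × 0.8139² = 0.05321.
L/D = CL/CD = 0.8139 / 0.05321 = 15.3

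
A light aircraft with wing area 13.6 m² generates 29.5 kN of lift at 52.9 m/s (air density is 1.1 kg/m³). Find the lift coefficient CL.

From L = ½ρv²S·CL, rearranging gives CL = 2L/(ρv²S).
CL = 2 × 29500 / (1.1 × 52.9² × 13.6) = 1.41

CL = 1.41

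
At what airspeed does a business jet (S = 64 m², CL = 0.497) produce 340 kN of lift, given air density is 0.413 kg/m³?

v = 228 m/s

L = ½ρv²S·CL ⇒ v = √(2L/(ρ·S·CL))
v = √(2 × 3.4×10^5 / (0.413 × 64 × 0.497)) = √51760 = 228 m/s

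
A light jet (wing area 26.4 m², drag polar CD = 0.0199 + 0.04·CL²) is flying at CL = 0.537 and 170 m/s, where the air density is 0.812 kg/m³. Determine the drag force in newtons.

D = 9740 N

CD = 0.0199 + 0.04 × 0.537² = 0.03143
D = ½ρv²S·CD = ½ × 0.812 × 170² × 26.4 × 0.03143 = 9740 N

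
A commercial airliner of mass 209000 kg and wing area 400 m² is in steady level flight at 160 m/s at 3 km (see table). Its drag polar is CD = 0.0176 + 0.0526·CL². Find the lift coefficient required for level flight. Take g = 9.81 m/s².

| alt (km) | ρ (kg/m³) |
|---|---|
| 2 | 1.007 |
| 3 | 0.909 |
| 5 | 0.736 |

At 3 km, from the table: ρ = 0.909 kg/m³.
Weight W = mg = 209000 × 9.81 = 2.0503×10^6 N; in level flight L = W.
Dynamic pressure q = 0.5 × 0.909 × 160² = 11640 Pa.
CL = W/(q·S) = 2.0503×10^6 / (11640 × 400) = 0.4405.

CL = 0.441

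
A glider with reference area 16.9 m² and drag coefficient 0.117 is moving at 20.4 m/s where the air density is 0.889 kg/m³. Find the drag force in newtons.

D = ½ρv²S·CD = ½ × 0.889 × 20.4² × 16.9 × 0.117 = 366 N

D = 366 N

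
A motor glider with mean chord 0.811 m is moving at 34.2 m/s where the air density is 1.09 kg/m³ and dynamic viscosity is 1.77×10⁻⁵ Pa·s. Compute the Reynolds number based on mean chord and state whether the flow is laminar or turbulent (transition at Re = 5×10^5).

Re = ρ·v·c/μ = 1.09 × 34.2 × 0.811 / (1.77×10⁻⁵) = 1.71×10^6
Since 1.71×10^6 > 5×10^5, the flow is turbulent.

Re = 1.71×10^6 (turbulent)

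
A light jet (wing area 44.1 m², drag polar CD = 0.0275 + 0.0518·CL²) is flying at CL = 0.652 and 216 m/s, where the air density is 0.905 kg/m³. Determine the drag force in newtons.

CD = 0.0275 + 0.0518 × 0.652² = 0.04952
D = ½ρv²S·CD = ½ × 0.905 × 216² × 44.1 × 0.04952 = 46100 N

D = 46100 N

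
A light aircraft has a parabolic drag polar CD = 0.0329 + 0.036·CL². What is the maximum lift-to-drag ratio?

For CD = CD0 + K·CL², (L/D)max occurs at CL* = √(CD0/K) and equals 1/(2√(K·CD0)).
(L/D)max = 1/(2√(0.036 × 0.0329)) = 1/(2 × 0.03442) = 14.5

(L/D)max = 14.5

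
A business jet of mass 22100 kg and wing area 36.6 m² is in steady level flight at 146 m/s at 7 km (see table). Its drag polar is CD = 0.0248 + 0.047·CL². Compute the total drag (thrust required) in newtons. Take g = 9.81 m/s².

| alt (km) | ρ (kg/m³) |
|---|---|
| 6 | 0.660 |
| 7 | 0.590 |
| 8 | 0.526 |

At 7 km, from the table: ρ = 0.590 kg/m³.
In steady level flight, lift balances weight: W = mg = 22100 × 9.81 = 2.168×10^5 N.
q = ½ρv² = ½ × 0.59 × 146² = 6288 Pa.
Required CL = L/(qS) = 2.168×10^5/(6288·36.6) = 0.942.
CD = 0.0248 + 0.047 × 0.942² = 0.06651.
D = q·S·CD = 6288 × 36.6 × 0.06651 = 15310 N

D = 15300 N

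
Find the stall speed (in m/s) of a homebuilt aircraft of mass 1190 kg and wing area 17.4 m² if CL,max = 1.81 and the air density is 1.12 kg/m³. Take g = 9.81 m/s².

V_stall = 25.7 m/s

Weight W = mg = 1190 × 9.81 = 11670 N.
V_stall = √(2W/(ρ·S·CL,max)) = √(2 × 11670 / (1.12 × 17.4 × 1.81))
V_stall = √661.9 = 25.7 m/s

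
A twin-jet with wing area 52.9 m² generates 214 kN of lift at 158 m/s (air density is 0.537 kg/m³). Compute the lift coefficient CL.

CL = 0.604

From L = ½ρv²S·CL, rearranging gives CL = 2L/(ρv²S).
CL = 2 × 2.14×10^5 / (0.537 × 158² × 52.9) = 0.604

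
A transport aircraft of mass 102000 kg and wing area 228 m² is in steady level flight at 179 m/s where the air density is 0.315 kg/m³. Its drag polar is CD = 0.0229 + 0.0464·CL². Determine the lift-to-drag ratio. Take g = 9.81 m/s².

In steady level flight, lift balances weight: W = mg = 102000 × 9.81 = 1.0006×10^6 N.
q = ½ρv² = ½ × 0.315 × 179² = 5046 Pa.
CL = 2W/(ρv²S) = 2×1.0006×10^6/(0.315×179²×228) = 0.8697.
CD = 0.0229 + 0.0464 × 0.8697² = 0.05799.
L/D = CL/CD = 0.8697 / 0.05799 = 15

L/D = 15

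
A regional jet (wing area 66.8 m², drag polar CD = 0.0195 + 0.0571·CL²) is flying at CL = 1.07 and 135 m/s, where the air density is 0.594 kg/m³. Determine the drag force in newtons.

D = 30700 N

CD = 0.0195 + 0.0571 × 1.07² = 0.08487
D = ½ρv²S·CD = ½ × 0.594 × 135² × 66.8 × 0.08487 = 30700 N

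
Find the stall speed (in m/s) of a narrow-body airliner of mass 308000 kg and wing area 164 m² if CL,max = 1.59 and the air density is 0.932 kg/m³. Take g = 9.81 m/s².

Weight W = mg = 308000 × 9.81 = 3.021×10^6 N.
From L = ½ρV²S·CL,max = W: V_stall = √(2W/(ρSCL,max)) = √(2·3.021×10^6/(0.932·164·1.59))
V_stall = √24870 = 158 m/s

V_stall = 158 m/s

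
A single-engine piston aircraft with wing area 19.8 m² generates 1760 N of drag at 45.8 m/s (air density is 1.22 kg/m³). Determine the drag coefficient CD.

CD = 0.0695

From D = ½ρv²S·CD, rearranging gives CD = 2D/(ρv²S).
CD = 2 × 1760 / (1.22 × 45.8² × 19.8) = 0.0695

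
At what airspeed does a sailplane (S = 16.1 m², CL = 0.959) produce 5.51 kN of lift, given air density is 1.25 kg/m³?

v = 23.9 m/s

L = ½ρv²S·CL ⇒ v = √(2L/(ρ·S·CL))
v = √(2 × 5510 / (1.25 × 16.1 × 0.959)) = √571 = 23.9 m/s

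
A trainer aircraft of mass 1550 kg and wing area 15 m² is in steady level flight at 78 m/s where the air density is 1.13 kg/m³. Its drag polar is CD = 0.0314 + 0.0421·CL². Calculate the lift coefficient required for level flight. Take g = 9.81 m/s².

CL = 0.295

Weight W = mg = 1550 × 9.81 = 15206 N; in level flight L = W.
q = ½ρv² = ½ × 1.13 × 78² = 3437 Pa.
CL = W/(q·S) = 15206 / (3437 × 15) = 0.2949.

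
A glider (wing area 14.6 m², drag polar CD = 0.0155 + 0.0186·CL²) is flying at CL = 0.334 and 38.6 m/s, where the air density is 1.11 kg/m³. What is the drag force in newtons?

CD = 0.0155 + 0.0186 × 0.334² = 0.01757
D = ½ρv²S·CD = ½ × 1.11 × 38.6² × 14.6 × 0.01757 = 212 N

D = 212 N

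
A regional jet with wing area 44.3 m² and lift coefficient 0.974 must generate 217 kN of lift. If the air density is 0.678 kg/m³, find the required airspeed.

L = ½ρv²S·CL ⇒ v = √(2L/(ρ·S·CL))
v = √(2 × 2.17×10^5 / (0.678 × 44.3 × 0.974)) = √14840 = 122 m/s

v = 122 m/s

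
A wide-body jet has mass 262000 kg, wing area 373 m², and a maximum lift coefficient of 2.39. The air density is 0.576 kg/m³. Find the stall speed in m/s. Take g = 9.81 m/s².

V_stall = 100 m/s

Stall occurs when L = W at CL,max. W = mg = 262000 × 9.81 = 2.57×10^6 N.
From L = ½ρV²S·CL,max = W: V_stall = √(2W/(ρSCL,max)) = √(2·2.57×10^6/(0.576·373·2.39))
V_stall = √10010 = 100 m/s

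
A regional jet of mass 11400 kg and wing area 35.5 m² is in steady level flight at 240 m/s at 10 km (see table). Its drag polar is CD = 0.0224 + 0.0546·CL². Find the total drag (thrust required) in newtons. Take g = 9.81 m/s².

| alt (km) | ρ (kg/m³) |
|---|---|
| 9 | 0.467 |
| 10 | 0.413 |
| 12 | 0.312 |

D = 11100 N

At 10 km, from the table: ρ = 0.413 kg/m³.
Level flight ⇒ L = W = m·g = 11400 × 9.81 = 1.1183×10^5 N.
Dynamic pressure q = 0.5 × 0.413 × 240² = 11890 Pa.
Required CL = L/(qS) = 1.1183×10^5/(11890·35.5) = 0.2649.
CD = 0.0224 + 0.0546 × 0.2649² = 0.02623.
D = q·S·CD = 11890 × 35.5 × 0.02623 = 11080 N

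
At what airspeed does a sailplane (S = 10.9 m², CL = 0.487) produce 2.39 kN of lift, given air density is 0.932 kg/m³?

L = ½ρv²S·CL ⇒ v = √(2L/(ρ·S·CL))
v = √(2 × 2390 / (0.932 × 10.9 × 0.487)) = √966.2 = 31.1 m/s

v = 31.1 m/s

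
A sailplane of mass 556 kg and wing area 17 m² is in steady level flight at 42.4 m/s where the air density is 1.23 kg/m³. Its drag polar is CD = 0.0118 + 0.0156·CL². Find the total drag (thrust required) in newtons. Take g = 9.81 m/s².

D = 246 N

In steady level flight, lift balances weight: W = mg = 556 × 9.81 = 5454.4 N.
Dynamic pressure q = 0.5 × 1.23 × 42.4² = 1106 Pa.
CL = W/(q·S) = 5454.4 / (1106 × 17) = 0.2902.
CD = 0.0118 + 0.0156 × 0.2902² = 0.01311.
D = q·S·CD = 1106 × 17 × 0.01311 = 246.5 N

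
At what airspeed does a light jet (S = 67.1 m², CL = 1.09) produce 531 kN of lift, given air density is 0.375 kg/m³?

L = ½ρv²S·CL ⇒ v = √(2L/(ρ·S·CL))
v = √(2 × 5.31×10^5 / (0.375 × 67.1 × 1.09)) = √38720 = 197 m/s

v = 197 m/s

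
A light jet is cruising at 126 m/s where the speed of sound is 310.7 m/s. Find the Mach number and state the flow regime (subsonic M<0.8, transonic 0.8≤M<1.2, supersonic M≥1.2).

M = v/a = 126 / 310.7 = 0.406
M = 0.406 → subsonic.

M = 0.406 (subsonic)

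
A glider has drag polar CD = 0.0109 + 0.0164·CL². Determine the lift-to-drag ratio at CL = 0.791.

L/D = 37.4

CD = 0.0109 + 0.0164 × 0.791² = 0.02116
L/D = CL/CD = 0.791 / 0.02116 = 37.4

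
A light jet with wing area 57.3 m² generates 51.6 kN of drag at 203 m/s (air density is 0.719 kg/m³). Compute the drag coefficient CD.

CD = 0.0608

From D = ½ρv²S·CD, rearranging gives CD = 2D/(ρv²S).
CD = 2 × 51600 / (0.719 × 203² × 57.3) = 0.0608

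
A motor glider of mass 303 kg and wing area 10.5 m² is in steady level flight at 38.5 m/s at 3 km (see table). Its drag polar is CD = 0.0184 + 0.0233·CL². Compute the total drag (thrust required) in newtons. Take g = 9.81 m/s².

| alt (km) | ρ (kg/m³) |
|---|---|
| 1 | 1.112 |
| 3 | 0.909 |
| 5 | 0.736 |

D = 159 N

At 3 km, from the table: ρ = 0.909 kg/m³.
Level flight ⇒ L = W = m·g = 303 × 9.81 = 2972.4 N.
Dynamic pressure q = 0.5 × 0.909 × 38.5² = 673.7 Pa.
Required CL = L/(qS) = 2972.4/(673.7·10.5) = 0.4202.
CD = 0.0184 + 0.0233 × 0.4202² = 0.02251.
D = q·S·CD = 673.7 × 10.5 × 0.02251 = 159.3 N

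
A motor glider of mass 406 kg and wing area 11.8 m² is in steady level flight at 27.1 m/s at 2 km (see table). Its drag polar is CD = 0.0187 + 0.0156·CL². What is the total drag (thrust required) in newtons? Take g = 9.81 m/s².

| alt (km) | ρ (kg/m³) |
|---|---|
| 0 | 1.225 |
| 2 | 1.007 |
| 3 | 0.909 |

At 2 km, from the table: ρ = 1.007 kg/m³.
Weight W = mg = 406 × 9.81 = 3982.9 N; in level flight L = W.
q = ½ρv² = ½ × 1.007 × 27.1² = 369.8 Pa.
CL = W/(q·S) = 3982.9 / (369.8 × 11.8) = 0.9128.
CD = 0.0187 + 0.0156 × 0.9128² = 0.0317.
D = q·S·CD = 369.8 × 11.8 × 0.0317 = 138.3 N

D = 138 N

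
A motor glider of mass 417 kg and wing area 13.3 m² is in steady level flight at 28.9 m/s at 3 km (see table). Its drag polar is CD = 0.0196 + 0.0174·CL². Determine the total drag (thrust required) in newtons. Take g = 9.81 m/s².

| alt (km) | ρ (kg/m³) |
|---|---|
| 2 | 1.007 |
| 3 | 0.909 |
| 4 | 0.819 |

D = 157 N

At 3 km, from the table: ρ = 0.909 kg/m³.
Level flight ⇒ L = W = m·g = 417 × 9.81 = 4090.8 N.
q = ½ρv² = ½ × 0.909 × 28.9² = 379.6 Pa.
CL = 2W/(ρv²S) = 2×4090.8/(0.909×28.9²×13.3) = 0.8103.
CD = 0.0196 + 0.0174 × 0.8103² = 0.03102.
D = q·S·CD = 379.6 × 13.3 × 0.03102 = 156.6 N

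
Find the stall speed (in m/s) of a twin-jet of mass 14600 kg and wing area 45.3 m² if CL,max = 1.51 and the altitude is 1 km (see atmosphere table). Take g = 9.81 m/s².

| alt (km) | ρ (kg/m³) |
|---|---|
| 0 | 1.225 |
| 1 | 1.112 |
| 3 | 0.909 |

V_stall = 61.4 m/s

At 1 km, from the table: ρ = 1.112 kg/m³.
Stall occurs when L = W at CL,max. W = mg = 14600 × 9.81 = 1.432×10^5 N.
From L = ½ρV²S·CL,max = W: V_stall = √(2W/(ρSCL,max)) = √(2·1.432×10^5/(1.112·45.3·1.51))
V_stall = √3766 = 61.4 m/s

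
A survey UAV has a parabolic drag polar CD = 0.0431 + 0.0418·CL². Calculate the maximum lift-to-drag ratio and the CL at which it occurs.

For CD = CD0 + K·CL², (L/D)max occurs at CL* = √(CD0/K) and equals 1/(2√(K·CD0)).
(L/D)max = 1/(2√(0.0418 × 0.0431)) = 1/(2 × 0.04245) = 11.8
CL* = √(0.0431/0.0418) = 1.02

(L/D)max = 11.8, at CL = 1.02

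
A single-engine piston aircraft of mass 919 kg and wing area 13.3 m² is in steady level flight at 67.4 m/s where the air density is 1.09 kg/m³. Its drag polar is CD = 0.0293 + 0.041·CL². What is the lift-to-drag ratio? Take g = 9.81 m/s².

Weight W = mg = 919 × 9.81 = 9015.4 N; in level flight L = W.
q = ½ρv² = ½ × 1.09 × 67.4² = 2476 Pa.
Required CL = L/(qS) = 9015.4/(2476·13.3) = 0.2738.
CD = 0.0293 + 0.041 × 0.2738² = 0.03237.
L/D = CL/CD = 0.2738 / 0.03237 = 8.46

L/D = 8.46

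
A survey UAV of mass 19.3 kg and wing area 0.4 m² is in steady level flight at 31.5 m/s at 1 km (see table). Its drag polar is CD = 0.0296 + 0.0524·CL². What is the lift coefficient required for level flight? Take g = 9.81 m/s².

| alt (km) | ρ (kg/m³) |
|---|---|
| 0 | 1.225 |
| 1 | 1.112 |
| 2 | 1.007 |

At 1 km, from the table: ρ = 1.112 kg/m³.
Level flight ⇒ L = W = m·g = 19.3 × 9.81 = 189.33 N.
q = ½ρv² = ½ × 1.112 × 31.5² = 551.7 Pa.
CL = W/(q·S) = 189.33 / (551.7 × 0.4) = 0.858.

CL = 0.858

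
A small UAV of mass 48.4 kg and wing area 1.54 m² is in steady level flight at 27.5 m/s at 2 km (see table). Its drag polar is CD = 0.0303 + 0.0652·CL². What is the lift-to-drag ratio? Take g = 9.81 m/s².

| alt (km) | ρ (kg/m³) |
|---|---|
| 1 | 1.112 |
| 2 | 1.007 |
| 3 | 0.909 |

L/D = 11.1

At 2 km, from the table: ρ = 1.007 kg/m³.
Level flight ⇒ L = W = m·g = 48.4 × 9.81 = 474.8 N.
Dynamic pressure q = 0.5 × 1.007 × 27.5² = 380.8 Pa.
CL = 2W/(ρv²S) = 2×474.8/(1.007×27.5²×1.54) = 0.8097.
CD = 0.0303 + 0.0652 × 0.8097² = 0.07305.
L/D = CL/CD = 0.8097 / 0.07305 = 11.1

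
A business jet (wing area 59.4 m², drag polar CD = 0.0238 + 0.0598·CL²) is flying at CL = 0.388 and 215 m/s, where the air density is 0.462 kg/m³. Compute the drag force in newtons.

D = 20800 N

CD = 0.0238 + 0.0598 × 0.388² = 0.0328
D = ½ρv²S·CD = ½ × 0.462 × 215² × 59.4 × 0.0328 = 20800 N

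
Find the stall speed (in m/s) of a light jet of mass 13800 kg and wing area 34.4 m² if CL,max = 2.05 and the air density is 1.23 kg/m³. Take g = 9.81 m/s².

V_stall = 55.9 m/s

Weight W = mg = 13800 × 9.81 = 1.354×10^5 N.
From L = ½ρV²S·CL,max = W: V_stall = √(2W/(ρSCL,max)) = √(2·1.354×10^5/(1.23·34.4·2.05))
V_stall = √3121 = 55.9 m/s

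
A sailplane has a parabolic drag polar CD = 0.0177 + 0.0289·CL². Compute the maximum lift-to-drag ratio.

(L/D)max = 22.1

For CD = CD0 + K·CL², (L/D)max occurs at CL* = √(CD0/K) and equals 1/(2√(K·CD0)).
(L/D)max = 1/(2√(0.0289 × 0.0177)) = 1/(2 × 0.02262) = 22.1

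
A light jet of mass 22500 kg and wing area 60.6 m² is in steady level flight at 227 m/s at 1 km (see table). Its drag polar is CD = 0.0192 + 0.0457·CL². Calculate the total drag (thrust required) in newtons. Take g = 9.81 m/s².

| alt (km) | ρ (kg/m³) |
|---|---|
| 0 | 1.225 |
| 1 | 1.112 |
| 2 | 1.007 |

At 1 km, from the table: ρ = 1.112 kg/m³.
In steady level flight, lift balances weight: W = mg = 22500 × 9.81 = 2.2072×10^5 N.
Dynamic pressure q = 0.5 × 1.112 × 227² = 28650 Pa.
CL = W/(q·S) = 2.2072×10^5 / (28650 × 60.6) = 0.1271.
CD = 0.0192 + 0.0457 × 0.1271² = 0.01994.
D = q·S·CD = 28650 × 60.6 × 0.01994 = 34620 N

D = 34600 N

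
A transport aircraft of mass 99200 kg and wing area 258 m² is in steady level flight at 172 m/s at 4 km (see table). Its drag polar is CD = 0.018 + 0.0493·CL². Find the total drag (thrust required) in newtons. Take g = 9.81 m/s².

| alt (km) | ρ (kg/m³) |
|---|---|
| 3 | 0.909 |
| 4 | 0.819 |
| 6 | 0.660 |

D = 71200 N

At 4 km, from the table: ρ = 0.819 kg/m³.
In steady level flight, lift balances weight: W = mg = 99200 × 9.81 = 9.7315×10^5 N.
Dynamic pressure q = 0.5 × 0.819 × 172² = 12110 Pa.
Required CL = L/(qS) = 9.7315×10^5/(12110·258) = 0.3114.
CD = 0.018 + 0.0493 × 0.3114² = 0.02278.
D = q·S·CD = 12110 × 258 × 0.02278 = 71200 N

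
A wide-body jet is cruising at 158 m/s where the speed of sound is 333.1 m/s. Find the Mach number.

M = 0.474

M = v/a = 158 / 333.1 = 0.474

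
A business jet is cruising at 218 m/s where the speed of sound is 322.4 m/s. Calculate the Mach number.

M = 0.676

M = v/a = 218 / 322.4 = 0.676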